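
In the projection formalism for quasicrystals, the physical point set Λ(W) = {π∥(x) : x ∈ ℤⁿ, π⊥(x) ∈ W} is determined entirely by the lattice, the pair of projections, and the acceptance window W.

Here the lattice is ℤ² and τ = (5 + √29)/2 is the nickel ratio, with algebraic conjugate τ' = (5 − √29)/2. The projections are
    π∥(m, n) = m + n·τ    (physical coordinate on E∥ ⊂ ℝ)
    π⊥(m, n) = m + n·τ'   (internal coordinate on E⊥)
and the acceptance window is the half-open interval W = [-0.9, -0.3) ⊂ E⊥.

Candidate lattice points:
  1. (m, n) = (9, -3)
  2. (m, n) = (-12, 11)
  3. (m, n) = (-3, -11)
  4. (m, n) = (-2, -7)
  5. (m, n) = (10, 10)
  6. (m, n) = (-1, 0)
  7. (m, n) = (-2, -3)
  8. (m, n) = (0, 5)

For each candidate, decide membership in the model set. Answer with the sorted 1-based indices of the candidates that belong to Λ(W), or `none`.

τ' = (5−√29)/2 ≈ -0.19258.
[1] lift (9,-3): star map gives 9.57775; window check -0.9 ≤ 9.57775 < -0.3 is false → out
[2] lift (-12,11): star map gives -14.11841; window check -0.9 ≤ -14.11841 < -0.3 is false → out
[3] lift (-3,-11): star map gives -0.88159; window check -0.9 ≤ -0.88159 < -0.3 is true → IN Λ
[4] lift (-2,-7): star map gives -0.65192; window check -0.9 ≤ -0.65192 < -0.3 is true → IN Λ
[5] lift (10,10): star map gives 8.07418; window check -0.9 ≤ 8.07418 < -0.3 is false → out
[6] lift (-1,0): star map gives -1.00000; window check -0.9 ≤ -1.00000 < -0.3 is false → out
[7] lift (-2,-3): star map gives -1.42225; window check -0.9 ≤ -1.42225 < -0.3 is false → out
[8] lift (0,5): star map gives -0.96291; window check -0.9 ≤ -0.96291 < -0.3 is false → out

3, 4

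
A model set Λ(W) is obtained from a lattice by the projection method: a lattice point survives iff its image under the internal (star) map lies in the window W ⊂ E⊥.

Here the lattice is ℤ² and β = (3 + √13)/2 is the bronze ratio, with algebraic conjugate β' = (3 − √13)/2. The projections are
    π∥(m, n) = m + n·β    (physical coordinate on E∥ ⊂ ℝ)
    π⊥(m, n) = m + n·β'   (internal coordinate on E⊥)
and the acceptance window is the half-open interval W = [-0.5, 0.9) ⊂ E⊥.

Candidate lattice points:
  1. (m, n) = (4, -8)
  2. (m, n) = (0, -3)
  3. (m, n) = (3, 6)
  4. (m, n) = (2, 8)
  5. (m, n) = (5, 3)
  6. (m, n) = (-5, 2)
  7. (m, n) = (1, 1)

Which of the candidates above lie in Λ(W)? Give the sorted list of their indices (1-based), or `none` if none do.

4, 7

β' = (3−√13)/2 ≈ -0.3028.
#1 (4,-8): internal coord 4 + (-8)·β' = +6.4222; +6.4222 ∉ [-0.5, 0.9) → out
#2 (0,-3): internal coord 0 + (-3)·β' = +0.9083; +0.9083 ∉ [-0.5, 0.9) → out
#3 (3,6): internal coord 3 + (6)·β' = +1.1833; +1.1833 ∉ [-0.5, 0.9) → out
#4 (2,8): internal coord 2 + (8)·β' = -0.4222; -0.4222 ∈ [-0.5, 0.9) → IN Λ
#5 (5,3): internal coord 5 + (3)·β' = +4.0917; +4.0917 ∉ [-0.5, 0.9) → out
#6 (-5,2): internal coord -5 + (2)·β' = -5.6056; -5.6056 ∉ [-0.5, 0.9) → out
#7 (1,1): internal coord 1 + (1)·β' = +0.6972; +0.6972 ∈ [-0.5, 0.9) → IN Λ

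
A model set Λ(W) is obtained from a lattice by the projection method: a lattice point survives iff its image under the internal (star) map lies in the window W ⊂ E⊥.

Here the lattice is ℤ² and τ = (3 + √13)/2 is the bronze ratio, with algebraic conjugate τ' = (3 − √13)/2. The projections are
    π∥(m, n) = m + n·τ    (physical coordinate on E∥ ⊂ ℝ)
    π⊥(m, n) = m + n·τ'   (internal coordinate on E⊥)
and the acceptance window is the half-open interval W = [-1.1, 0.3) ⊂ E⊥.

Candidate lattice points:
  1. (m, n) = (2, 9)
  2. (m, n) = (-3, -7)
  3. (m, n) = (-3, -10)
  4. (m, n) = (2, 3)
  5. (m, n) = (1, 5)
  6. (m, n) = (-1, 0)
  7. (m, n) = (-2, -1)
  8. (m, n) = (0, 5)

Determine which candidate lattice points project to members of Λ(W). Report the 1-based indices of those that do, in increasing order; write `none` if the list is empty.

Compute τ' = (3−√13)/2 = -0.302776, so π⊥(m,n) = m -0.302776·n.
candidate 1: (m,n)=(2,9) → π∥ = 2+9·τ ≈ 31.724981, π⊥ = 2+9·τ' ≈ -0.724981 ∈ [-1.1, 0.3) ⇒ IN Λ
candidate 2: (m,n)=(-3,-7) → π∥ = -3-7·τ ≈ -26.119429, π⊥ = -3-7·τ' ≈ -0.880571 ∈ [-1.1, 0.3) ⇒ IN Λ
candidate 3: (m,n)=(-3,-10) → π∥ = -3-10·τ ≈ -36.027756, π⊥ = -3-10·τ' ≈ 0.027756 ∈ [-1.1, 0.3) ⇒ IN Λ
candidate 4: (m,n)=(2,3) → π∥ = 2+3·τ ≈ 11.908327, π⊥ = 2+3·τ' ≈ 1.091673 ∉ [-1.1, 0.3) ⇒ out
candidate 5: (m,n)=(1,5) → π∥ = 1+5·τ ≈ 17.513878, π⊥ = 1+5·τ' ≈ -0.513878 ∈ [-1.1, 0.3) ⇒ IN Λ
candidate 6: (m,n)=(-1,0) → π∥ = -1+0·τ ≈ -1.000000, π⊥ = -1+0·τ' ≈ -1.000000 ∈ [-1.1, 0.3) ⇒ IN Λ
candidate 7: (m,n)=(-2,-1) → π∥ = -2-1·τ ≈ -5.302776, π⊥ = -2-1·τ' ≈ -1.697224 ∉ [-1.1, 0.3) ⇒ out
candidate 8: (m,n)=(0,5) → π∥ = 0+5·τ ≈ 16.513878, π⊥ = 0+5·τ' ≈ -1.513878 ∉ [-1.1, 0.3) ⇒ out

1, 2, 3, 5, 6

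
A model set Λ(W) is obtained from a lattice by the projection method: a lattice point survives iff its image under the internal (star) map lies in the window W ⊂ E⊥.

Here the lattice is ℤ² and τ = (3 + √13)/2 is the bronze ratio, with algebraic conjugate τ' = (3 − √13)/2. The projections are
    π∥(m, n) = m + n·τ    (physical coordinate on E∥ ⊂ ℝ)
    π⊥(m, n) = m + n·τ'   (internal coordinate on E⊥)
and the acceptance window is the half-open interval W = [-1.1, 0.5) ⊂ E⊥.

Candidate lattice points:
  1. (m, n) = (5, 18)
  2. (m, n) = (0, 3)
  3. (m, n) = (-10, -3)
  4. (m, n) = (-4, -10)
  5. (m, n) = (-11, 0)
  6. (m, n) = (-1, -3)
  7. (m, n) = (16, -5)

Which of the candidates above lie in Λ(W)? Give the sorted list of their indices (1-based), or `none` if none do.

τ' = (3−√13)/2 ≈ -0.3028.
candidate 1: (m,n)=(5,18) → π∥ = 5+18·τ ≈ 64.4500, π⊥ = 5+18·τ' ≈ -0.4500 ∈ [-1.1, 0.5) ⇒ IN Λ
candidate 2: (m,n)=(0,3) → π∥ = 0+3·τ ≈ 9.9083, π⊥ = 0+3·τ' ≈ -0.9083 ∈ [-1.1, 0.5) ⇒ IN Λ
candidate 3: (m,n)=(-10,-3) → π∥ = -10-3·τ ≈ -19.9083, π⊥ = -10-3·τ' ≈ -9.0917 ∉ [-1.1, 0.5) ⇒ out
candidate 4: (m,n)=(-4,-10) → π∥ = -4-10·τ ≈ -37.0278, π⊥ = -4-10·τ' ≈ -0.9722 ∈ [-1.1, 0.5) ⇒ IN Λ
candidate 5: (m,n)=(-11,0) → π∥ = -11+0·τ ≈ -11.0000, π⊥ = -11+0·τ' ≈ -11.0000 ∉ [-1.1, 0.5) ⇒ out
candidate 6: (m,n)=(-1,-3) → π∥ = -1-3·τ ≈ -10.9083, π⊥ = -1-3·τ' ≈ -0.0917 ∈ [-1.1, 0.5) ⇒ IN Λ
candidate 7: (m,n)=(16,-5) → π∥ = 16-5·τ ≈ -0.5139, π⊥ = 16-5·τ' ≈ 17.5139 ∉ [-1.1, 0.5) ⇒ out

1, 2, 4, 6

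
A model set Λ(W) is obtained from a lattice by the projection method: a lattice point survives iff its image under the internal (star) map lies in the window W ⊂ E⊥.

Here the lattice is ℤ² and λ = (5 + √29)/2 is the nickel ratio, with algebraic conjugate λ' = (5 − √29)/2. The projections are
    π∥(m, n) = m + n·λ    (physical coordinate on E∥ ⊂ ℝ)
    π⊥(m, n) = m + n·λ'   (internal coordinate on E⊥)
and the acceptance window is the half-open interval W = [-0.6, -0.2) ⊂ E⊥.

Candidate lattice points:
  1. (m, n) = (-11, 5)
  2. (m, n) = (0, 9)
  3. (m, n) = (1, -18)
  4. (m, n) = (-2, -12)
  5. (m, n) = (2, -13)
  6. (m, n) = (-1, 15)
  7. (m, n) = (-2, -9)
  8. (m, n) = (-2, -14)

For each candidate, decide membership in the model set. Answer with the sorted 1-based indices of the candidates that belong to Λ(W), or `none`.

Numerically λ ≈ 5.192582 and λ' = −1/λ ≈ -0.192582.
#1 (-11,5): internal coord -11 + (5)·λ' = -11.962912; -11.962912 ∉ [-0.6, -0.2) → out
#2 (0,9): internal coord 0 + (9)·λ' = -1.733242; -1.733242 ∉ [-0.6, -0.2) → out
#3 (1,-18): internal coord 1 + (-18)·λ' = +4.466483; +4.466483 ∉ [-0.6, -0.2) → out
#4 (-2,-12): internal coord -2 + (-12)·λ' = +0.310989; +0.310989 ∉ [-0.6, -0.2) → out
#5 (2,-13): internal coord 2 + (-13)·λ' = +4.503571; +4.503571 ∉ [-0.6, -0.2) → out
#6 (-1,15): internal coord -1 + (15)·λ' = -3.888736; -3.888736 ∉ [-0.6, -0.2) → out
#7 (-2,-9): internal coord -2 + (-9)·λ' = -0.266758; -0.266758 ∈ [-0.6, -0.2) → IN Λ
#8 (-2,-14): internal coord -2 + (-14)·λ' = +0.696154; +0.696154 ∉ [-0.6, -0.2) → out

7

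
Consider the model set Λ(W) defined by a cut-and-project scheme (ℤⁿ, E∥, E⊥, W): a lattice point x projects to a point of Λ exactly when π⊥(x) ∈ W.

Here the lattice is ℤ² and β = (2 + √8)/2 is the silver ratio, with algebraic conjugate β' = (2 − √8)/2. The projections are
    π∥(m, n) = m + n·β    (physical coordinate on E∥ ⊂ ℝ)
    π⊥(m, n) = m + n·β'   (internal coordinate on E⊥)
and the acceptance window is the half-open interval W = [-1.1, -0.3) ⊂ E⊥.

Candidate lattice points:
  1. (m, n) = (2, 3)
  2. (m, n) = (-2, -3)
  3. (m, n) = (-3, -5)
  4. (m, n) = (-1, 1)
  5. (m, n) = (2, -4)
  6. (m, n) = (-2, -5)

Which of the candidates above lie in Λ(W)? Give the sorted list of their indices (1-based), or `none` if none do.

2, 3

Numerically β ≈ 2.41421 and β' = −1/β ≈ -0.41421.
#1 (2,3): internal coord 2 + (3)·β' = +0.75736; +0.75736 ∉ [-1.1, -0.3) → out
#2 (-2,-3): internal coord -2 + (-3)·β' = -0.75736; -0.75736 ∈ [-1.1, -0.3) → IN Λ
#3 (-3,-5): internal coord -3 + (-5)·β' = -0.92893; -0.92893 ∈ [-1.1, -0.3) → IN Λ
#4 (-1,1): internal coord -1 + (1)·β' = -1.41421; -1.41421 ∉ [-1.1, -0.3) → out
#5 (2,-4): internal coord 2 + (-4)·β' = +3.65685; +3.65685 ∉ [-1.1, -0.3) → out
#6 (-2,-5): internal coord -2 + (-5)·β' = +0.07107; +0.07107 ∉ [-1.1, -0.3) → out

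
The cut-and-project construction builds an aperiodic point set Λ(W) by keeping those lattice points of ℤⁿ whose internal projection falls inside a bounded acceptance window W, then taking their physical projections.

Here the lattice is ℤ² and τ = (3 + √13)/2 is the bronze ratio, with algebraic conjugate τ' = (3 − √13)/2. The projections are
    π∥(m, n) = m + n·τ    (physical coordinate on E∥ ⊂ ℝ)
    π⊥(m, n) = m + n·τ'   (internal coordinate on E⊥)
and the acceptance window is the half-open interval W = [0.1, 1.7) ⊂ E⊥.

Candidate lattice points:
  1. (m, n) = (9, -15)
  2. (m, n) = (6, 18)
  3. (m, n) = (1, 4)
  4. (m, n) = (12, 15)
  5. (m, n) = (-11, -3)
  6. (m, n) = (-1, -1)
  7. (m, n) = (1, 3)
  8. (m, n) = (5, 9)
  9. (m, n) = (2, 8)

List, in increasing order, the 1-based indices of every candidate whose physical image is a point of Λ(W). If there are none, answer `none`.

2

Numerically τ ≈ 3.3028 and τ' = −1/τ ≈ -0.3028.
[1] lift (9,-15): star map gives 13.5416; window check 0.1 ≤ 13.5416 < 1.7 is false → out
[2] lift (6,18): star map gives 0.5500; window check 0.1 ≤ 0.5500 < 1.7 is true → IN Λ
[3] lift (1,4): star map gives -0.2111; window check 0.1 ≤ -0.2111 < 1.7 is false → out
[4] lift (12,15): star map gives 7.4584; window check 0.1 ≤ 7.4584 < 1.7 is false → out
[5] lift (-11,-3): star map gives -10.0917; window check 0.1 ≤ -10.0917 < 1.7 is false → out
[6] lift (-1,-1): star map gives -0.6972; window check 0.1 ≤ -0.6972 < 1.7 is false → out
[7] lift (1,3): star map gives 0.0917; window check 0.1 ≤ 0.0917 < 1.7 is false → out
[8] lift (5,9): star map gives 2.2750; window check 0.1 ≤ 2.2750 < 1.7 is false → out
[9] lift (2,8): star map gives -0.4222; window check 0.1 ≤ -0.4222 < 1.7 is false → out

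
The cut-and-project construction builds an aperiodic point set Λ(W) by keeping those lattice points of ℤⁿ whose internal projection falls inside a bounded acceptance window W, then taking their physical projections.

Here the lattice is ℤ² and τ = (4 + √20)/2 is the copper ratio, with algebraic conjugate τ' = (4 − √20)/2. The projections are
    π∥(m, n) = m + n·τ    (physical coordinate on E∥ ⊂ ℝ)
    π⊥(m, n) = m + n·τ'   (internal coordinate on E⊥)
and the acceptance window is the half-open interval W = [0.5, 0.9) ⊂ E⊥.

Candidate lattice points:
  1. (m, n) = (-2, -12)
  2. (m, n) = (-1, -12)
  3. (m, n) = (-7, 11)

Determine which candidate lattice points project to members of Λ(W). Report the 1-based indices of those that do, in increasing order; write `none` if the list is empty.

Numerically τ ≈ 4.2361 and τ' = −1/τ ≈ -0.2361.
candidate 1: (m,n)=(-2,-12) → π∥ = -2-12·τ ≈ -52.8328, π⊥ = -2-12·τ' ≈ 0.8328 ∈ [0.5, 0.9) ⇒ IN Λ
candidate 2: (m,n)=(-1,-12) → π∥ = -1-12·τ ≈ -51.8328, π⊥ = -1-12·τ' ≈ 1.8328 ∉ [0.5, 0.9) ⇒ out
candidate 3: (m,n)=(-7,11) → π∥ = -7+11·τ ≈ 39.5967, π⊥ = -7+11·τ' ≈ -9.5967 ∉ [0.5, 0.9) ⇒ out

1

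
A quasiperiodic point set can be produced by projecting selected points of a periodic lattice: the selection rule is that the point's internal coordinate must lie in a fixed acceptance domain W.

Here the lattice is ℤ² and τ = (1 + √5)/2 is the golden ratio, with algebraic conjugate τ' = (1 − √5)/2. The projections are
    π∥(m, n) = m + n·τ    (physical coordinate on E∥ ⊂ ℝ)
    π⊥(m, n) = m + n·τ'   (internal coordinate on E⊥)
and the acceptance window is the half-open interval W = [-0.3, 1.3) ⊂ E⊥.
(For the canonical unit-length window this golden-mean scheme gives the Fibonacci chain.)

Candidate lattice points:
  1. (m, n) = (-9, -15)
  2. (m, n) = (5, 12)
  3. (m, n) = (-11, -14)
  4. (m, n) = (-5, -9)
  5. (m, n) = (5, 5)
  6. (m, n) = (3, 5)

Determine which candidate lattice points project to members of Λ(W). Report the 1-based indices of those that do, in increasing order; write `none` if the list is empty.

1, 4, 6

τ' = (1−√5)/2 ≈ -0.61803.
#1 (-9,-15): internal coord -9 + (-15)·τ' = +0.27051; +0.27051 ∈ [-0.3, 1.3) → IN Λ
#2 (5,12): internal coord 5 + (12)·τ' = -2.41641; -2.41641 ∉ [-0.3, 1.3) → out
#3 (-11,-14): internal coord -11 + (-14)·τ' = -2.34752; -2.34752 ∉ [-0.3, 1.3) → out
#4 (-5,-9): internal coord -5 + (-9)·τ' = +0.56231; +0.56231 ∈ [-0.3, 1.3) → IN Λ
#5 (5,5): internal coord 5 + (5)·τ' = +1.90983; +1.90983 ∉ [-0.3, 1.3) → out
#6 (3,5): internal coord 3 + (5)·τ' = -0.09017; -0.09017 ∈ [-0.3, 1.3) → IN Λ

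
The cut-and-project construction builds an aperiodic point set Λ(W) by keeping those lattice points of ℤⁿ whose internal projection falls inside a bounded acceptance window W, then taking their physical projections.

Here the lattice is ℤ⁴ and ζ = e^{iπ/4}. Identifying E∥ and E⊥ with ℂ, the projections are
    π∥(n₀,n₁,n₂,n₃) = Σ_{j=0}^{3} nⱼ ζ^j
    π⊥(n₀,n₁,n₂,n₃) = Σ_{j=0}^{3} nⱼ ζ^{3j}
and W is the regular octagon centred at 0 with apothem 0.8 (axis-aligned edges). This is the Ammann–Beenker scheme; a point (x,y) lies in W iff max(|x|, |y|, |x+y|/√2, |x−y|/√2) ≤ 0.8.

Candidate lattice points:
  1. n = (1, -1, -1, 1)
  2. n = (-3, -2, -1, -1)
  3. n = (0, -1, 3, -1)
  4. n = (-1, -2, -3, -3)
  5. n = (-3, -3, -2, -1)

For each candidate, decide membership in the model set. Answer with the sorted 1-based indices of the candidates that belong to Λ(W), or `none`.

With ζ = e^{iπ/4} the internal vectors are ζ^0,ζ^3,ζ^6,ζ^9.
#1 (1, -1, -1, 1): internal (2.4142, 1.0000); octagon support 2.4142 vs apothem 0.8 → ∉ W
#2 (-3, -2, -1, -1): internal (-2.2929, -1.1213); octagon support 2.4142 vs apothem 0.8 → ∉ W
#3 (0, -1, 3, -1): internal (0.0000, -4.4142); octagon support 4.4142 vs apothem 0.8 → ∉ W
#4 (-1, -2, -3, -3): internal (-1.7071, -0.5355); octagon support 1.7071 vs apothem 0.8 → ∉ W
#5 (-3, -3, -2, -1): internal (-1.5858, -0.8284); octagon support 1.7071 vs apothem 0.8 → ∉ W

none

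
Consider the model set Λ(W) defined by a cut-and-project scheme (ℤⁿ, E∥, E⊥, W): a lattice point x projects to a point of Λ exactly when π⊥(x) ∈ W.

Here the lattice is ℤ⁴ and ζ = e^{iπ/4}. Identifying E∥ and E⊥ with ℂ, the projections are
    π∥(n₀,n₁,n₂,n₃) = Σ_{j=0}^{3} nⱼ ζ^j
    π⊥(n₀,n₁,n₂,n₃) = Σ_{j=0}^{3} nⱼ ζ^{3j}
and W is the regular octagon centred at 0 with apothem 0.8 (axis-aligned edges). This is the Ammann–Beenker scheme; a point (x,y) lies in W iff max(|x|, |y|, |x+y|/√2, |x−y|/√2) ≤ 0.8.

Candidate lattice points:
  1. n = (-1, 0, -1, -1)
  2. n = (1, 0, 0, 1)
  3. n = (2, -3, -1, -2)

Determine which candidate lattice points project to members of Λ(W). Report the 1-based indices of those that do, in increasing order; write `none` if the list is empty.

none

Internal map: ζ^{3j} for j=0..3 gives (1,0), (−√2/2,√2/2), (0,−1), (√2/2,√2/2).
#1 (-1, 0, -1, -1): internal (-1.707107, 0.292893); octagon support 1.707107 vs apothem 0.8 → ∉ W
#2 (1, 0, 0, 1): internal (1.707107, 0.707107); octagon support 1.707107 vs apothem 0.8 → ∉ W
#3 (2, -3, -1, -2): internal (2.707107, -2.535534); octagon support 3.707107 vs apothem 0.8 → ∉ W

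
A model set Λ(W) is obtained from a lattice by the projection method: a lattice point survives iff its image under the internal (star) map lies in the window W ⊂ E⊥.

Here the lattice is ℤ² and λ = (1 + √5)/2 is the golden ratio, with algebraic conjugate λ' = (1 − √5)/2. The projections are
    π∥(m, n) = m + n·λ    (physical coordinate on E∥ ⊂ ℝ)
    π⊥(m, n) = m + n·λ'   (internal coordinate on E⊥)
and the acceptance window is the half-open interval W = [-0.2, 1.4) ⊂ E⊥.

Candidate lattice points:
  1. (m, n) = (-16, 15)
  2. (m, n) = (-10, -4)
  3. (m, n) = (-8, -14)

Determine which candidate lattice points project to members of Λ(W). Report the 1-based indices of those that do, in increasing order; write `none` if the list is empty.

λ' = (1−√5)/2 ≈ -0.6180.
candidate 1: (m,n)=(-16,15) → π∥ = -16+15·λ ≈ 8.2705, π⊥ = -16+15·λ' ≈ -25.2705 ∉ [-0.2, 1.4) ⇒ out
candidate 2: (m,n)=(-10,-4) → π∥ = -10-4·λ ≈ -16.4721, π⊥ = -10-4·λ' ≈ -7.5279 ∉ [-0.2, 1.4) ⇒ out
candidate 3: (m,n)=(-8,-14) → π∥ = -8-14·λ ≈ -30.6525, π⊥ = -8-14·λ' ≈ 0.6525 ∈ [-0.2, 1.4) ⇒ IN Λ

3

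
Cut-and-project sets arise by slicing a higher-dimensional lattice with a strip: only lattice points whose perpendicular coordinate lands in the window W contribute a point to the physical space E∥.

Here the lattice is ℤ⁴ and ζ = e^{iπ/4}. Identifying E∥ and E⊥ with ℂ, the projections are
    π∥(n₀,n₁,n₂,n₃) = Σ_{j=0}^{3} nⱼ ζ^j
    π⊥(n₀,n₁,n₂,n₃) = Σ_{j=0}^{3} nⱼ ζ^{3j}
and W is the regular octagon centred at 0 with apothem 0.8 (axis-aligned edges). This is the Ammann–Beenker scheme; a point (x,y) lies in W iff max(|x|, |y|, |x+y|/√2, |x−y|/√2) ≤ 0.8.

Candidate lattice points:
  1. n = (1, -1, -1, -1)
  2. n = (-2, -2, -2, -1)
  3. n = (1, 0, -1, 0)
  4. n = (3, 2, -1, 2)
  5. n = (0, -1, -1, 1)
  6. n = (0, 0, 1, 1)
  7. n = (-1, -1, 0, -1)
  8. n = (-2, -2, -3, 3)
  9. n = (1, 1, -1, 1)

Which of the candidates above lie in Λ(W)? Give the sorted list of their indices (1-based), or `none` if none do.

6

π⊥(n) = n₀ + n₁ζ³ + n₂ζ⁶ + n₃ζ⁹ where ζ = e^{iπ/4}.
candidate 1: n = (1, -1, -1, -1) → π⊥ ≈ (+1.00000, -0.41421); max(|x|,|y|,|x±y|/√2) = 1.00000 > 0.8 ⇒ ∉ W
candidate 2: n = (-2, -2, -2, -1) → π⊥ ≈ (-1.29289, -0.12132); max(|x|,|y|,|x±y|/√2) = 1.29289 > 0.8 ⇒ ∉ W
candidate 3: n = (1, 0, -1, 0) → π⊥ ≈ (+1.00000, +1.00000); max(|x|,|y|,|x±y|/√2) = 1.41421 > 0.8 ⇒ ∉ W
candidate 4: n = (3, 2, -1, 2) → π⊥ ≈ (+3.00000, +3.82843); max(|x|,|y|,|x±y|/√2) = 4.82843 > 0.8 ⇒ ∉ W
candidate 5: n = (0, -1, -1, 1) → π⊥ ≈ (+1.41421, +1.00000); max(|x|,|y|,|x±y|/√2) = 1.70711 > 0.8 ⇒ ∉ W
candidate 6: n = (0, 0, 1, 1) → π⊥ ≈ (+0.70711, -0.29289); max(|x|,|y|,|x±y|/√2) = 0.70711 ≤ 0.8 ⇒ ∈ W
candidate 7: n = (-1, -1, 0, -1) → π⊥ ≈ (-1.00000, -1.41421); max(|x|,|y|,|x±y|/√2) = 1.70711 > 0.8 ⇒ ∉ W
candidate 8: n = (-2, -2, -3, 3) → π⊥ ≈ (+1.53553, +3.70711); max(|x|,|y|,|x±y|/√2) = 3.70711 > 0.8 ⇒ ∉ W
candidate 9: n = (1, 1, -1, 1) → π⊥ ≈ (+1.00000, +2.41421); max(|x|,|y|,|x±y|/√2) = 2.41421 > 0.8 ⇒ ∉ W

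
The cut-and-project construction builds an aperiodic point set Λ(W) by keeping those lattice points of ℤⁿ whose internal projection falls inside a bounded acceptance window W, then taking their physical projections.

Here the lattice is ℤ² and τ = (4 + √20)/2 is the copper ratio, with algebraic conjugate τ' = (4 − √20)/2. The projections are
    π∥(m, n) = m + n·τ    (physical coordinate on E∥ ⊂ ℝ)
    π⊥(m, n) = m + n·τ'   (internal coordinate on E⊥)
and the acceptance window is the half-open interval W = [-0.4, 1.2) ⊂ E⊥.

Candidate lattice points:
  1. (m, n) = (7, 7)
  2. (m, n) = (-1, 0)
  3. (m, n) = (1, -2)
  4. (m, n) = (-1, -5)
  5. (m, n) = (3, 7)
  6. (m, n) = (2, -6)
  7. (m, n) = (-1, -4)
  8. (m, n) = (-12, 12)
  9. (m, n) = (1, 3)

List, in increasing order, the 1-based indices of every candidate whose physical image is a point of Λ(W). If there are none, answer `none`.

Numerically τ ≈ 4.2361 and τ' = −1/τ ≈ -0.2361.
#1 (7,7): internal coord 7 + (7)·τ' = +5.3475; +5.3475 ∉ [-0.4, 1.2) → out
#2 (-1,0): internal coord -1 + (0)·τ' = -1.0000; -1.0000 ∉ [-0.4, 1.2) → out
#3 (1,-2): internal coord 1 + (-2)·τ' = +1.4721; +1.4721 ∉ [-0.4, 1.2) → out
#4 (-1,-5): internal coord -1 + (-5)·τ' = +0.1803; +0.1803 ∈ [-0.4, 1.2) → IN Λ
#5 (3,7): internal coord 3 + (7)·τ' = +1.3475; +1.3475 ∉ [-0.4, 1.2) → out
#6 (2,-6): internal coord 2 + (-6)·τ' = +3.4164; +3.4164 ∉ [-0.4, 1.2) → out
#7 (-1,-4): internal coord -1 + (-4)·τ' = -0.0557; -0.0557 ∈ [-0.4, 1.2) → IN Λ
#8 (-12,12): internal coord -12 + (12)·τ' = -14.8328; -14.8328 ∉ [-0.4, 1.2) → out
#9 (1,3): internal coord 1 + (3)·τ' = +0.2918; +0.2918 ∈ [-0.4, 1.2) → IN Λ

4, 7, 9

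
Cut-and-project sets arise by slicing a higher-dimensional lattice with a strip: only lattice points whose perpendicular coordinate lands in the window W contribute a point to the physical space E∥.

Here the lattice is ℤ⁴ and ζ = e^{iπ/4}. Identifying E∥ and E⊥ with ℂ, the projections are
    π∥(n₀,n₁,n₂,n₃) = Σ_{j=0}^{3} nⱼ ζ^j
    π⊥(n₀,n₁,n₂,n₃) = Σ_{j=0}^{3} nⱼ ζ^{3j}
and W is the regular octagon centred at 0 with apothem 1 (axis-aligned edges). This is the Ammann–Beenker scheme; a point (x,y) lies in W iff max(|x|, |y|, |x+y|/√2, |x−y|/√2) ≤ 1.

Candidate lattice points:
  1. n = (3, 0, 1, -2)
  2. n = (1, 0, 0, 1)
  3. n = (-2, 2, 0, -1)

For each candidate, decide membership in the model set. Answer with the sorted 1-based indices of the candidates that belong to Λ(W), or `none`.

none

With ζ = e^{iπ/4} the internal vectors are ζ^0,ζ^3,ζ^6,ζ^9.
candidate 1: n = (3, 0, 1, -2) → π⊥ ≈ (+1.585786, -2.414214); max(|x|,|y|,|x±y|/√2) = 2.828427 > 1 ⇒ ∉ W
candidate 2: n = (1, 0, 0, 1) → π⊥ ≈ (+1.707107, +0.707107); max(|x|,|y|,|x±y|/√2) = 1.707107 > 1 ⇒ ∉ W
candidate 3: n = (-2, 2, 0, -1) → π⊥ ≈ (-4.121320, +0.707107); max(|x|,|y|,|x±y|/√2) = 4.121320 > 1 ⇒ ∉ W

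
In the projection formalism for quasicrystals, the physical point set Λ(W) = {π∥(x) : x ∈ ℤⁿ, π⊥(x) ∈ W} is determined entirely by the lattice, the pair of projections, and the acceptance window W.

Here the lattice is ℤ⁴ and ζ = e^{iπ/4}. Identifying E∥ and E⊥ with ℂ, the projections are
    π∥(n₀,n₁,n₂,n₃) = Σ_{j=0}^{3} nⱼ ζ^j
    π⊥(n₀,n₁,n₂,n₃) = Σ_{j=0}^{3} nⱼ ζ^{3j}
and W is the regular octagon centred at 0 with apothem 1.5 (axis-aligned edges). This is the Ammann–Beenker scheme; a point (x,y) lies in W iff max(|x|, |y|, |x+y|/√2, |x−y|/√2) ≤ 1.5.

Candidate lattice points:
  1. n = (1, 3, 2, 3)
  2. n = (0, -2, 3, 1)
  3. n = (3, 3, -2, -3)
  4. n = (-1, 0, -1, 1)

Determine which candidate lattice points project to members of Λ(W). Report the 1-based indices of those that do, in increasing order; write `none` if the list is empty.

Internal map: ζ^{3j} for j=0..3 gives (1,0), (−√2/2,√2/2), (0,−1), (√2/2,√2/2).
#1 (1, 3, 2, 3): internal (1.0000, 2.2426); octagon support 2.2929 vs apothem 1.5 → ∉ W
#2 (0, -2, 3, 1): internal (2.1213, -3.7071); octagon support 4.1213 vs apothem 1.5 → ∉ W
#3 (3, 3, -2, -3): internal (-1.2426, 2.0000); octagon support 2.2929 vs apothem 1.5 → ∉ W
#4 (-1, 0, -1, 1): internal (-0.2929, 1.7071); octagon support 1.7071 vs apothem 1.5 → ∉ W

none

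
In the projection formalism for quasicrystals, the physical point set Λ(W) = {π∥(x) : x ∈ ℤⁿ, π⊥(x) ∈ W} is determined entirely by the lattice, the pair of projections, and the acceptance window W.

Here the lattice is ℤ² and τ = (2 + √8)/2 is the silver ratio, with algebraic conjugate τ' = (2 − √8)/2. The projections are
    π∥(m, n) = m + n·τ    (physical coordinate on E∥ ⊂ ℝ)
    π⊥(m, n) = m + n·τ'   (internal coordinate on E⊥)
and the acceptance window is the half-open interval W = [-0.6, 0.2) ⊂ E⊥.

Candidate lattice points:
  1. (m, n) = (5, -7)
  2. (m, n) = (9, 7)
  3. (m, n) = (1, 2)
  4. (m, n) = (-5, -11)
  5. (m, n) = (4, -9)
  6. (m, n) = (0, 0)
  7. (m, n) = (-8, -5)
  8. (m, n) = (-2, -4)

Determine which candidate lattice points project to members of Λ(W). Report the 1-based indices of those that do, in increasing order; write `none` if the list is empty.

Numerically τ ≈ 2.414214 and τ' = −1/τ ≈ -0.414214.
[1] lift (5,-7): star map gives 7.899495; window check -0.6 ≤ 7.899495 < 0.2 is false → out
[2] lift (9,7): star map gives 6.100505; window check -0.6 ≤ 6.100505 < 0.2 is false → out
[3] lift (1,2): star map gives 0.171573; window check -0.6 ≤ 0.171573 < 0.2 is true → IN Λ
[4] lift (-5,-11): star map gives -0.443651; window check -0.6 ≤ -0.443651 < 0.2 is true → IN Λ
[5] lift (4,-9): star map gives 7.727922; window check -0.6 ≤ 7.727922 < 0.2 is false → out
[6] lift (0,0): star map gives 0.000000; window check -0.6 ≤ 0.000000 < 0.2 is true → IN Λ
[7] lift (-8,-5): star map gives -5.928932; window check -0.6 ≤ -5.928932 < 0.2 is false → out
[8] lift (-2,-4): star map gives -0.343146; window check -0.6 ≤ -0.343146 < 0.2 is true → IN Λ

3, 4, 6, 8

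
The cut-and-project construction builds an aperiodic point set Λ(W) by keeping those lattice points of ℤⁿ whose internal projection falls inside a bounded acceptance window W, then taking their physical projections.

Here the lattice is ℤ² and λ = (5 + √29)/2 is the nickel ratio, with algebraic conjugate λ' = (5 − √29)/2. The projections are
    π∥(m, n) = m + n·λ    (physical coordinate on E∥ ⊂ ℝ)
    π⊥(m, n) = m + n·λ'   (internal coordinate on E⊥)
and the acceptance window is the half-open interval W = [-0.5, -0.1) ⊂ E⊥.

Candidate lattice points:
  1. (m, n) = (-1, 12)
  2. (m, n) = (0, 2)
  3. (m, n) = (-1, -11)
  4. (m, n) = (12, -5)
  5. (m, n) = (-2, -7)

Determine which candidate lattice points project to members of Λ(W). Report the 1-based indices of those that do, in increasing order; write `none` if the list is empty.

λ' = (5−√29)/2 ≈ -0.192582.
candidate 1: (m,n)=(-1,12) → π∥ = -1+12·λ ≈ 61.310989, π⊥ = -1+12·λ' ≈ -3.310989 ∉ [-0.5, -0.1) ⇒ out
candidate 2: (m,n)=(0,2) → π∥ = 0+2·λ ≈ 10.385165, π⊥ = 0+2·λ' ≈ -0.385165 ∈ [-0.5, -0.1) ⇒ IN Λ
candidate 3: (m,n)=(-1,-11) → π∥ = -1-11·λ ≈ -58.118406, π⊥ = -1-11·λ' ≈ 1.118406 ∉ [-0.5, -0.1) ⇒ out
candidate 4: (m,n)=(12,-5) → π∥ = 12-5·λ ≈ -13.962912, π⊥ = 12-5·λ' ≈ 12.962912 ∉ [-0.5, -0.1) ⇒ out
candidate 5: (m,n)=(-2,-7) → π∥ = -2-7·λ ≈ -38.348077, π⊥ = -2-7·λ' ≈ -0.651923 ∉ [-0.5, -0.1) ⇒ out

2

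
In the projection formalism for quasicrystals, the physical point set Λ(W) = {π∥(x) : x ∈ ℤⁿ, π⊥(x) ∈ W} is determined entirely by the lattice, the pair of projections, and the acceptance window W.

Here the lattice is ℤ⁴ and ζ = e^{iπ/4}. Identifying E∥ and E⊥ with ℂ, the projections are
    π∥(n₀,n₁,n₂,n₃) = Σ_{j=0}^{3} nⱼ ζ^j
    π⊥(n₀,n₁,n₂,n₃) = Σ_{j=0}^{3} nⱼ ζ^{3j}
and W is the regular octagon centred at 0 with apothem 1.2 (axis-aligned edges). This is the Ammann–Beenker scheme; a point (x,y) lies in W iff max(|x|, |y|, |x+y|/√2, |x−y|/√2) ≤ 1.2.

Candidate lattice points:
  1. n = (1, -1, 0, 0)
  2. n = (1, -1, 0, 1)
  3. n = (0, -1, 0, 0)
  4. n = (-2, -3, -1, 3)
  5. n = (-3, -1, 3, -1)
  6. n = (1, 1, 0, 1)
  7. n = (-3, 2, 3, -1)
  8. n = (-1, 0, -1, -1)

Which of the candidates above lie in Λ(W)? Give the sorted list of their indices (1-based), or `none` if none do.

3

With ζ = e^{iπ/4} the internal vectors are ζ^0,ζ^3,ζ^6,ζ^9.
#1 (1, -1, 0, 0): internal (1.70711, -0.70711); octagon support 1.70711 vs apothem 1.2 → ∉ W
#2 (1, -1, 0, 1): internal (2.41421, 0.00000); octagon support 2.41421 vs apothem 1.2 → ∉ W
#3 (0, -1, 0, 0): internal (0.70711, -0.70711); octagon support 1.00000 vs apothem 1.2 → ∈ W
#4 (-2, -3, -1, 3): internal (2.24264, 1.00000); octagon support 2.29289 vs apothem 1.2 → ∉ W
#5 (-3, -1, 3, -1): internal (-3.00000, -4.41421); octagon support 5.24264 vs apothem 1.2 → ∉ W
#6 (1, 1, 0, 1): internal (1.00000, 1.41421); octagon support 1.70711 vs apothem 1.2 → ∉ W
#7 (-3, 2, 3, -1): internal (-5.12132, -2.29289); octagon support 5.24264 vs apothem 1.2 → ∉ W
#8 (-1, 0, -1, -1): internal (-1.70711, 0.29289); octagon support 1.70711 vs apothem 1.2 → ∉ W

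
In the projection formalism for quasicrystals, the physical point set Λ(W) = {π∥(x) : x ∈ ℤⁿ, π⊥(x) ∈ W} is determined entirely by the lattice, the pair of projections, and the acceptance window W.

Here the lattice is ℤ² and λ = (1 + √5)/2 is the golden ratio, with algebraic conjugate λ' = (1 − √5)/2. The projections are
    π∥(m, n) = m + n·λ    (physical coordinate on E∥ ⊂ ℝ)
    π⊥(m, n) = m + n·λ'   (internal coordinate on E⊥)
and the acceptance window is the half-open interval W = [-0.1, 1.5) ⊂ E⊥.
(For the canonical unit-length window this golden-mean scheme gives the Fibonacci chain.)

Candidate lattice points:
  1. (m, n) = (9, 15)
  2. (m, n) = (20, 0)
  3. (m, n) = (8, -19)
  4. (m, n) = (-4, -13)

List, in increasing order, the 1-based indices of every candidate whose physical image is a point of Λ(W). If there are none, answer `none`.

none

Numerically λ ≈ 1.6180 and λ' = −1/λ ≈ -0.6180.
candidate 1: (m,n)=(9,15) → π∥ = 9+15·λ ≈ 33.2705, π⊥ = 9+15·λ' ≈ -0.2705 ∉ [-0.1, 1.5) ⇒ out
candidate 2: (m,n)=(20,0) → π∥ = 20+0·λ ≈ 20.0000, π⊥ = 20+0·λ' ≈ 20.0000 ∉ [-0.1, 1.5) ⇒ out
candidate 3: (m,n)=(8,-19) → π∥ = 8-19·λ ≈ -22.7426, π⊥ = 8-19·λ' ≈ 19.7426 ∉ [-0.1, 1.5) ⇒ out
candidate 4: (m,n)=(-4,-13) → π∥ = -4-13·λ ≈ -25.0344, π⊥ = -4-13·λ' ≈ 4.0344 ∉ [-0.1, 1.5) ⇒ out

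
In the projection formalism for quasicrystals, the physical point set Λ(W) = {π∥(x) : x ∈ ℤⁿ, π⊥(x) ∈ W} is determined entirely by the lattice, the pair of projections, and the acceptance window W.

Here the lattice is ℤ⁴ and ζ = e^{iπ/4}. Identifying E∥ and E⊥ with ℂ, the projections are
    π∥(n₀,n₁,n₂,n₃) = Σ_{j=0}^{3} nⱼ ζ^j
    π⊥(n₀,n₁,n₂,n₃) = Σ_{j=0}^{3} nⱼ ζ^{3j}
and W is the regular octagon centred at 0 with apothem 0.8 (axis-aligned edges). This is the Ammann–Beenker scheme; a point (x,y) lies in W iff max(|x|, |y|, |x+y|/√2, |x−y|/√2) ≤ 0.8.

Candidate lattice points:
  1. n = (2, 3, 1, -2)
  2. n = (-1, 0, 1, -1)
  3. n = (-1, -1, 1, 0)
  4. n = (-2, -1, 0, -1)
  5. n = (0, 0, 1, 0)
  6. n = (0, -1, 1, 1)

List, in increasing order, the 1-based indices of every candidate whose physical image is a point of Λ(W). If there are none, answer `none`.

π⊥(n) = n₀ + n₁ζ³ + n₂ζ⁶ + n₃ζ⁹ where ζ = e^{iπ/4}.
candidate 1: n = (2, 3, 1, -2) → π⊥ ≈ (-1.535534, -0.292893); max(|x|,|y|,|x±y|/√2) = 1.535534 > 0.8 ⇒ ∉ W
candidate 2: n = (-1, 0, 1, -1) → π⊥ ≈ (-1.707107, -1.707107); max(|x|,|y|,|x±y|/√2) = 2.414214 > 0.8 ⇒ ∉ W
candidate 3: n = (-1, -1, 1, 0) → π⊥ ≈ (-0.292893, -1.707107); max(|x|,|y|,|x±y|/√2) = 1.707107 > 0.8 ⇒ ∉ W
candidate 4: n = (-2, -1, 0, -1) → π⊥ ≈ (-2.000000, -1.414214); max(|x|,|y|,|x±y|/√2) = 2.414214 > 0.8 ⇒ ∉ W
candidate 5: n = (0, 0, 1, 0) → π⊥ ≈ (+0.000000, -1.000000); max(|x|,|y|,|x±y|/√2) = 1.000000 > 0.8 ⇒ ∉ W
candidate 6: n = (0, -1, 1, 1) → π⊥ ≈ (+1.414214, -1.000000); max(|x|,|y|,|x±y|/√2) = 1.707107 > 0.8 ⇒ ∉ W

none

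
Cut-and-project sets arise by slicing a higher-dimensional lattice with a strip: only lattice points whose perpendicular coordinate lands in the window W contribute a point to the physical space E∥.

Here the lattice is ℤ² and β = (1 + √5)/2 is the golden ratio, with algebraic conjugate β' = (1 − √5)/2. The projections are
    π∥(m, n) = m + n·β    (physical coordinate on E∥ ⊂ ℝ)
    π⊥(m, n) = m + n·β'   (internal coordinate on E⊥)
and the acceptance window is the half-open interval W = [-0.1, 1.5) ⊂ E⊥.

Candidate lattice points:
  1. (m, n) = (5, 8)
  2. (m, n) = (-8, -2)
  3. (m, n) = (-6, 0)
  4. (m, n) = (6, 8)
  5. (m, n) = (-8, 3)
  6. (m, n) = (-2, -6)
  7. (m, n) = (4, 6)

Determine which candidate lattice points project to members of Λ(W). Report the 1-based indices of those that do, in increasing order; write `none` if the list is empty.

Compute β' = (1−√5)/2 = -0.61803, so π⊥(m,n) = m -0.61803·n.
#1 (5,8): internal coord 5 + (8)·β' = +0.05573; +0.05573 ∈ [-0.1, 1.5) → IN Λ
#2 (-8,-2): internal coord -8 + (-2)·β' = -6.76393; -6.76393 ∉ [-0.1, 1.5) → out
#3 (-6,0): internal coord -6 + (0)·β' = -6.00000; -6.00000 ∉ [-0.1, 1.5) → out
#4 (6,8): internal coord 6 + (8)·β' = +1.05573; +1.05573 ∈ [-0.1, 1.5) → IN Λ
#5 (-8,3): internal coord -8 + (3)·β' = -9.85410; -9.85410 ∉ [-0.1, 1.5) → out
#6 (-2,-6): internal coord -2 + (-6)·β' = +1.70820; +1.70820 ∉ [-0.1, 1.5) → out
#7 (4,6): internal coord 4 + (6)·β' = +0.29180; +0.29180 ∈ [-0.1, 1.5) → IN Λ

1, 4, 7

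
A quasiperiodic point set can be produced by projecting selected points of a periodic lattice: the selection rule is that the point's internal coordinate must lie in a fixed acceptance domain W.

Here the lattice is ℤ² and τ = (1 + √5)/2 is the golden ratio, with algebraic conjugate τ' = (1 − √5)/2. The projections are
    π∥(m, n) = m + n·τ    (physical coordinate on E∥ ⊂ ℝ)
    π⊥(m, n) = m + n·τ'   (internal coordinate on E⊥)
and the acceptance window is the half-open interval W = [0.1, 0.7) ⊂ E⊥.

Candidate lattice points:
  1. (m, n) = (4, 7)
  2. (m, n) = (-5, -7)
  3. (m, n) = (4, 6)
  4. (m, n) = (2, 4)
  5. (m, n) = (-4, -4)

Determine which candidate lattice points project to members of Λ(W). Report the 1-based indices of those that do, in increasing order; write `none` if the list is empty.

τ' = (1−√5)/2 ≈ -0.61803.
#1 (4,7): internal coord 4 + (7)·τ' = -0.32624; -0.32624 ∉ [0.1, 0.7) → out
#2 (-5,-7): internal coord -5 + (-7)·τ' = -0.67376; -0.67376 ∉ [0.1, 0.7) → out
#3 (4,6): internal coord 4 + (6)·τ' = +0.29180; +0.29180 ∈ [0.1, 0.7) → IN Λ
#4 (2,4): internal coord 2 + (4)·τ' = -0.47214; -0.47214 ∉ [0.1, 0.7) → out
#5 (-4,-4): internal coord -4 + (-4)·τ' = -1.52786; -1.52786 ∉ [0.1, 0.7) → out

3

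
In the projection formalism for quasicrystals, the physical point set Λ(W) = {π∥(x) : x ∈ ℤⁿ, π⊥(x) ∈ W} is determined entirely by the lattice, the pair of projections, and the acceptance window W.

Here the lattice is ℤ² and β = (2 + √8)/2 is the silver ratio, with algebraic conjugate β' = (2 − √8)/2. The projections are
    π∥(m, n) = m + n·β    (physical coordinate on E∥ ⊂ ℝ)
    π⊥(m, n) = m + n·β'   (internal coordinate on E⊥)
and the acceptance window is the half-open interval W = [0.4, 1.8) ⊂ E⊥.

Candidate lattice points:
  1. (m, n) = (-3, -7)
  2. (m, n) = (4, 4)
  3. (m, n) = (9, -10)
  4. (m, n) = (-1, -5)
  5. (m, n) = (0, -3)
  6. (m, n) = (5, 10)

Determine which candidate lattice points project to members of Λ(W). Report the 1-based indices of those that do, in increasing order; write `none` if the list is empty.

β' = (2−√8)/2 ≈ -0.414214.
#1 (-3,-7): internal coord -3 + (-7)·β' = -0.100505; -0.100505 ∉ [0.4, 1.8) → out
#2 (4,4): internal coord 4 + (4)·β' = +2.343146; +2.343146 ∉ [0.4, 1.8) → out
#3 (9,-10): internal coord 9 + (-10)·β' = +13.142136; +13.142136 ∉ [0.4, 1.8) → out
#4 (-1,-5): internal coord -1 + (-5)·β' = +1.071068; +1.071068 ∈ [0.4, 1.8) → IN Λ
#5 (0,-3): internal coord 0 + (-3)·β' = +1.242641; +1.242641 ∈ [0.4, 1.8) → IN Λ
#6 (5,10): internal coord 5 + (10)·β' = +0.857864; +0.857864 ∈ [0.4, 1.8) → IN Λ

4, 5, 6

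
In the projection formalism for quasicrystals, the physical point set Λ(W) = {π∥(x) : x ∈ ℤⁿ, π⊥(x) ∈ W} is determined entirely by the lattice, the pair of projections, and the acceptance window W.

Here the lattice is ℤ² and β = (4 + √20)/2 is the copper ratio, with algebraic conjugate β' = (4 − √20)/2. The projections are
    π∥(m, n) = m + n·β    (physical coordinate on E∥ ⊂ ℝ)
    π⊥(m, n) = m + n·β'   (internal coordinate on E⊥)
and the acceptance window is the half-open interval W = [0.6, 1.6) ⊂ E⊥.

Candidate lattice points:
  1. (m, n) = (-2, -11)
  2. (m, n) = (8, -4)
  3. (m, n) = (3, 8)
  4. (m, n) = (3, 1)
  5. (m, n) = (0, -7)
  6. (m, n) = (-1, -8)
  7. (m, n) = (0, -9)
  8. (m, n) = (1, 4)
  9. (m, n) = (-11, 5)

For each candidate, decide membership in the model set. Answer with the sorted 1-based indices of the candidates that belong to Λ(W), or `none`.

3, 6

β' = (4−√20)/2 ≈ -0.2361.
[1] lift (-2,-11): star map gives 0.5967; window check 0.6 ≤ 0.5967 < 1.6 is false → out
[2] lift (8,-4): star map gives 8.9443; window check 0.6 ≤ 8.9443 < 1.6 is false → out
[3] lift (3,8): star map gives 1.1115; window check 0.6 ≤ 1.1115 < 1.6 is true → IN Λ
[4] lift (3,1): star map gives 2.7639; window check 0.6 ≤ 2.7639 < 1.6 is false → out
[5] lift (0,-7): star map gives 1.6525; window check 0.6 ≤ 1.6525 < 1.6 is false → out
[6] lift (-1,-8): star map gives 0.8885; window check 0.6 ≤ 0.8885 < 1.6 is true → IN Λ
[7] lift (0,-9): star map gives 2.1246; window check 0.6 ≤ 2.1246 < 1.6 is false → out
[8] lift (1,4): star map gives 0.0557; window check 0.6 ≤ 0.0557 < 1.6 is false → out
[9] lift (-11,5): star map gives -12.1803; window check 0.6 ≤ -12.1803 < 1.6 is false → out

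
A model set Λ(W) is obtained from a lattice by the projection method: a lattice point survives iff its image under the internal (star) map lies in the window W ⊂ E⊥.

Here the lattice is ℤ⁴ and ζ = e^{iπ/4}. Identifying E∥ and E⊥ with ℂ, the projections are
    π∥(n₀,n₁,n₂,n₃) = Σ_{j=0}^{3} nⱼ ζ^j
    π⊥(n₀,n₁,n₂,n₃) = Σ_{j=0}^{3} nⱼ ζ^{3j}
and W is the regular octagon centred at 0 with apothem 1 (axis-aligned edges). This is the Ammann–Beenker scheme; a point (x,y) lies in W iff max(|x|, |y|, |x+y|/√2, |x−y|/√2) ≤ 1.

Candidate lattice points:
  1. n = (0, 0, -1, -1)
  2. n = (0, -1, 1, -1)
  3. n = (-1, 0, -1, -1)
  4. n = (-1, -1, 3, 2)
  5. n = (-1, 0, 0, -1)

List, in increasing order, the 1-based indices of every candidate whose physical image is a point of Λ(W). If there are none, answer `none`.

π⊥(n) = n₀ + n₁ζ³ + n₂ζ⁶ + n₃ζ⁹ where ζ = e^{iπ/4}.
candidate 1: n = (0, 0, -1, -1) → π⊥ ≈ (-0.707107, +0.292893); max(|x|,|y|,|x±y|/√2) = 0.707107 ≤ 1 ⇒ ∈ W
candidate 2: n = (0, -1, 1, -1) → π⊥ ≈ (+0.000000, -2.414214); max(|x|,|y|,|x±y|/√2) = 2.414214 > 1 ⇒ ∉ W
candidate 3: n = (-1, 0, -1, -1) → π⊥ ≈ (-1.707107, +0.292893); max(|x|,|y|,|x±y|/√2) = 1.707107 > 1 ⇒ ∉ W
candidate 4: n = (-1, -1, 3, 2) → π⊥ ≈ (+1.121320, -2.292893); max(|x|,|y|,|x±y|/√2) = 2.414214 > 1 ⇒ ∉ W
candidate 5: n = (-1, 0, 0, -1) → π⊥ ≈ (-1.707107, -0.707107); max(|x|,|y|,|x±y|/√2) = 1.707107 > 1 ⇒ ∉ W

1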